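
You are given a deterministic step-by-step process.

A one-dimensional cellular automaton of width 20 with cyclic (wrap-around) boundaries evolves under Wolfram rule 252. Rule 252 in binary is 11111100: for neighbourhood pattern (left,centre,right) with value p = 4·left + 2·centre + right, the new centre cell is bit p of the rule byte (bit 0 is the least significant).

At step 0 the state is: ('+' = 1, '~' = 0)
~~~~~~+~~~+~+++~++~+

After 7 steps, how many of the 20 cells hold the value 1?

step 0: ~~~~~~+~~~+~+++~++~+
step 1: +~~~~~++~~++++++++++
step 2: ++~~~~+++~++++++++++
step 3: +++~~~++++++++++++++
step 4: ++++~~++++++++++++++
step 5: +++++~++++++++++++++
step 6: ++++++++++++++++++++
step 7: ++++++++++++++++++++

20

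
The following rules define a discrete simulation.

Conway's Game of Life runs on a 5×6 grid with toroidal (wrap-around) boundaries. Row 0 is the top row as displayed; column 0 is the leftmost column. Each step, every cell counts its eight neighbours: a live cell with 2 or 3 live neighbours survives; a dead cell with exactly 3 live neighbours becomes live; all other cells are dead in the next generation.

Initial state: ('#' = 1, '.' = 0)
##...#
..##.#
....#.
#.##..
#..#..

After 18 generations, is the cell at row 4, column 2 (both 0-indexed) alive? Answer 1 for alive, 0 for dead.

0) ##...#
..##.#
....#.
#.##..
#..#..
1) .#.#.#
.###.#
.#..##
.#####
...##.
2) .#...#
.#.#.#
......
.#....
.#....
3) .#..#.
..#.#.
#.#...
......
.##...
4) .#....
..#..#
.#.#..
..#...
.##...
5) ##....
###...
.#.#..
...#..
.##...
6) ......
......
##.#..
.#.#..
###...
7) .#....
......
##....
...#..
###...
8) ###...
##....
......
......
###...
9) .....#
#.#...
......
.#....
#.#...
10) #....#
......
.#....
.#....
##....
11) ##...#
#.....
......
.##...
.#...#
12) .#...#
##...#
.#....
###...
.....#
13) .#..##
.##..#
.....#
###...
..#..#
14) .#.###
.##..#
.....#
###..#
..####
15) .#....
.###.#
....##
.##...
......
16) ##....
.###.#
....##
......
.##...
17) ...#..
.###.#
#.####
......
###...
18) ...##.
.#...#
#....#
....#.
.##...

1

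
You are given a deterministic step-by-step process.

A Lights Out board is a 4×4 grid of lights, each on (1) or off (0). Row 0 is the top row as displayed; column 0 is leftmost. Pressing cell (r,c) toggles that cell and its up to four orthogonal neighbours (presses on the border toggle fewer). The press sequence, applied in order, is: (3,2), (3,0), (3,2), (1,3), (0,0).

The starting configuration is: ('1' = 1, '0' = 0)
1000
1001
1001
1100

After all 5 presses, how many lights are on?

3

k=0  1000
1001
1001
1100
k=1  1000
1001
1011
1011
k=2  1000
1001
0011
0111
k=3  1000
1001
0001
0000
k=4  1001
1010
0000
0000
k=5  0101
0010
0000
0000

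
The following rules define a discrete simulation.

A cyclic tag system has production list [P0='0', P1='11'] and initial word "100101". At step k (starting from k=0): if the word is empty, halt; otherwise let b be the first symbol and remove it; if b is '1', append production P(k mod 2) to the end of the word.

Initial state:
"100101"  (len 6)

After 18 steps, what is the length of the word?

[0] "100101"  (len 6)
[1] "001010"  (len 6)
[2] "01010"  (len 5)
[3] "1010"  (len 4)
[4] "01011"  (len 5)
[5] "1011"  (len 4)
[6] "01111"  (len 5)
[7] "1111"  (len 4)
[8] "11111"  (len 5)
[9] "11110"  (len 5)
[10] "111011"  (len 6)
[11] "110110"  (len 6)
[12] "1011011"  (len 7)
[13] "0110110"  (len 7)
[14] "110110"  (len 6)
[15] "101100"  (len 6)
[16] "0110011"  (len 7)
[17] "110011"  (len 6)
[18] "1001111"  (len 7)

7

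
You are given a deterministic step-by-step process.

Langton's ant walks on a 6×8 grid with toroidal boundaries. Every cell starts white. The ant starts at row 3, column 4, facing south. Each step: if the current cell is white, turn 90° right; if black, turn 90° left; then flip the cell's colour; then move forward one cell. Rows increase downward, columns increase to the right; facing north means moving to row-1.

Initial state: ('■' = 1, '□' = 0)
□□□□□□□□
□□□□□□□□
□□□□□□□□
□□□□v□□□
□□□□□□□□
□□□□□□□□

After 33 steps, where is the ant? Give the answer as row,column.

1,5

k=0  □□□□□□□□
□□□□□□□□
□□□□□□□□
□□□□v□□□
□□□□□□□□
□□□□□□□□
k=1  □□□□□□□□
□□□□□□□□
□□□□□□□□
□□□<■□□□
□□□□□□□□
□□□□□□□□
k=2  □□□□□□□□
□□□□□□□□
□□□^□□□□
□□□■■□□□
□□□□□□□□
□□□□□□□□
k=3  □□□□□□□□
□□□□□□□□
□□□■>□□□
□□□■■□□□
□□□□□□□□
□□□□□□□□
k=4  □□□□□□□□
□□□□□□□□
□□□■■□□□
□□□■v□□□
□□□□□□□□
□□□□□□□□
k=5  □□□□□□□□
□□□□□□□□
□□□■■□□□
□□□■□>□□
□□□□□□□□
□□□□□□□□
k=6  □□□□□□□□
□□□□□□□□
□□□■■□□□
□□□■□■□□
□□□□□v□□
□□□□□□□□
k=7  □□□□□□□□
□□□□□□□□
□□□■■□□□
□□□■□■□□
□□□□<■□□
□□□□□□□□
k=8  □□□□□□□□
□□□□□□□□
□□□■■□□□
□□□■^■□□
□□□□■■□□
□□□□□□□□
k=9  □□□□□□□□
□□□□□□□□
□□□■■□□□
□□□■■>□□
□□□□■■□□
□□□□□□□□
k=10  □□□□□□□□
□□□□□□□□
□□□■■^□□
□□□■■□□□
□□□□■■□□
□□□□□□□□
k=11  □□□□□□□□
□□□□□□□□
□□□■■■>□
□□□■■□□□
□□□□■■□□
□□□□□□□□
k=12  □□□□□□□□
□□□□□□□□
□□□■■■■□
□□□■■□v□
□□□□■■□□
□□□□□□□□
k=13  □□□□□□□□
□□□□□□□□
□□□■■■■□
□□□■■<■□
□□□□■■□□
□□□□□□□□
k=14  □□□□□□□□
□□□□□□□□
□□□■■^■□
□□□■■■■□
□□□□■■□□
□□□□□□□□
k=15  □□□□□□□□
□□□□□□□□
□□□■<□■□
□□□■■■■□
□□□□■■□□
□□□□□□□□
k=16  □□□□□□□□
□□□□□□□□
□□□■□□■□
□□□■v■■□
□□□□■■□□
□□□□□□□□
k=17  □□□□□□□□
□□□□□□□□
□□□■□□■□
□□□■□>■□
□□□□■■□□
□□□□□□□□
k=18  □□□□□□□□
□□□□□□□□
□□□■□^■□
□□□■□□■□
□□□□■■□□
□□□□□□□□
k=19  □□□□□□□□
□□□□□□□□
□□□■□■>□
□□□■□□■□
□□□□■■□□
□□□□□□□□
k=20  □□□□□□□□
□□□□□□^□
□□□■□■□□
□□□■□□■□
□□□□■■□□
□□□□□□□□
k=21  □□□□□□□□
□□□□□□■>
□□□■□■□□
□□□■□□■□
□□□□■■□□
□□□□□□□□
k=22  □□□□□□□□
□□□□□□■■
□□□■□■□v
□□□■□□■□
□□□□■■□□
□□□□□□□□
k=23  □□□□□□□□
□□□□□□■■
□□□■□■<■
□□□■□□■□
□□□□■■□□
□□□□□□□□
k=24  □□□□□□□□
□□□□□□^■
□□□■□■■■
□□□■□□■□
□□□□■■□□
□□□□□□□□
k=25  □□□□□□□□
□□□□□<□■
□□□■□■■■
□□□■□□■□
□□□□■■□□
□□□□□□□□
k=26  □□□□□^□□
□□□□□■□■
□□□■□■■■
□□□■□□■□
□□□□■■□□
□□□□□□□□
k=27  □□□□□■>□
□□□□□■□■
□□□■□■■■
□□□■□□■□
□□□□■■□□
□□□□□□□□
k=28  □□□□□■■□
□□□□□■v■
□□□■□■■■
□□□■□□■□
□□□□■■□□
□□□□□□□□
k=29  □□□□□■■□
□□□□□<■■
□□□■□■■■
□□□■□□■□
□□□□■■□□
□□□□□□□□
k=30  □□□□□■■□
□□□□□□■■
□□□■□v■■
□□□■□□■□
□□□□■■□□
□□□□□□□□
k=31  □□□□□■■□
□□□□□□■■
□□□■□□>■
□□□■□□■□
□□□□■■□□
□□□□□□□□
k=32  □□□□□■■□
□□□□□□^■
□□□■□□□■
□□□■□□■□
□□□□■■□□
□□□□□□□□
k=33  □□□□□■■□
□□□□□<□■
□□□■□□□■
□□□■□□■□
□□□□■■□□
□□□□□□□□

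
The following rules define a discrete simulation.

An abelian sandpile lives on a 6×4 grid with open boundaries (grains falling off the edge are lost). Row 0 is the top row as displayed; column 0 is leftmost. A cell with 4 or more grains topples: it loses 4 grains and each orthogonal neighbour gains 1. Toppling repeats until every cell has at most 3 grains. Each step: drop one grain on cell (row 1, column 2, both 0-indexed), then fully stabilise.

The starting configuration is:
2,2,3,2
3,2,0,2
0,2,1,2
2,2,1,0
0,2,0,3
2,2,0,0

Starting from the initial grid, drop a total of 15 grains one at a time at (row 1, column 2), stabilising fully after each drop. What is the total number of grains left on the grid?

39

0) 2,2,3,2
3,2,0,2
0,2,1,2
2,2,1,0
0,2,0,3
2,2,0,0
1) 2,2,3,2
3,2,1,2
0,2,1,2
2,2,1,0
0,2,0,3
2,2,0,0
2) 2,2,3,2
3,2,2,2
0,2,1,2
2,2,1,0
0,2,0,3
2,2,0,0
3) 2,2,3,2
3,2,3,2
0,2,1,2
2,2,1,0
0,2,0,3
2,2,0,0
4) 2,3,0,3
3,3,1,3
0,2,2,2
2,2,1,0
0,2,0,3
2,2,0,0
5) 2,3,0,3
3,3,2,3
0,2,2,2
2,2,1,0
0,2,0,3
2,2,0,0
6) 2,3,0,3
3,3,3,3
0,2,2,2
2,2,1,0
0,2,0,3
2,2,0,0
7) 0,1,3,0
1,2,2,1
1,3,3,3
2,2,1,0
0,2,0,3
2,2,0,0
8) 0,1,3,0
1,2,3,1
1,3,3,3
2,2,1,0
0,2,0,3
2,2,0,0
9) 0,3,0,1
2,0,3,3
2,1,2,0
2,3,2,1
0,2,0,3
2,2,0,0
10) 0,3,1,2
2,1,1,0
2,1,3,1
2,3,2,1
0,2,0,3
2,2,0,0
11) 0,3,1,2
2,1,2,0
2,1,3,1
2,3,2,1
0,2,0,3
2,2,0,0
12) 0,3,1,2
2,1,3,0
2,1,3,1
2,3,2,1
0,2,0,3
2,2,0,0
13) 0,3,2,2
2,2,1,1
2,2,0,2
2,3,3,1
0,2,0,3
2,2,0,0
14) 0,3,2,2
2,2,2,1
2,2,0,2
2,3,3,1
0,2,0,3
2,2,0,0
15) 0,3,2,2
2,2,3,1
2,2,0,2
2,3,3,1
0,2,0,3
2,2,0,0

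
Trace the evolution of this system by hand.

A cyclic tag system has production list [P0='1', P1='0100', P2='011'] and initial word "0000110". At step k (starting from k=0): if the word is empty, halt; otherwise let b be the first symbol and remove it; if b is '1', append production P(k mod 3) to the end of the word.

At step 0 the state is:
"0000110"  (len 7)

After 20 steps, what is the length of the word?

0) "0000110"  (len 7)
1) "000110"  (len 6)
2) "00110"  (len 5)
3) "0110"  (len 4)
4) "110"  (len 3)
5) "100100"  (len 6)
6) "00100011"  (len 8)
7) "0100011"  (len 7)
8) "100011"  (len 6)
9) "00011011"  (len 8)
10) "0011011"  (len 7)
11) "011011"  (len 6)
12) "11011"  (len 5)
13) "10111"  (len 5)
14) "01110100"  (len 8)
15) "1110100"  (len 7)
16) "1101001"  (len 7)
17) "1010010100"  (len 10)
18) "010010100011"  (len 12)
19) "10010100011"  (len 11)
20) "00101000110100"  (len 14)

14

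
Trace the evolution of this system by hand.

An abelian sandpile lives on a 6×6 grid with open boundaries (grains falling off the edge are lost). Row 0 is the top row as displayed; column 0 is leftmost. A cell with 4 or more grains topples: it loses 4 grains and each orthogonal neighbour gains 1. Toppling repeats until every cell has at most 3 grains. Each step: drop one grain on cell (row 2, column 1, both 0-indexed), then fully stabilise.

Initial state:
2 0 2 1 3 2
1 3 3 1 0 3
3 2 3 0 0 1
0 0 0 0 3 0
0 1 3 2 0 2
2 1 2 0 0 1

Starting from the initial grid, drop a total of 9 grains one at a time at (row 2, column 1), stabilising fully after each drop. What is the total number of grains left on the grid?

gen 0: 2 0 2 1 3 2
1 3 3 1 0 3
3 2 3 0 0 1
0 0 0 0 3 0
0 1 3 2 0 2
2 1 2 0 0 1
gen 1: 2 0 2 1 3 2
1 3 3 1 0 3
3 3 3 0 0 1
0 0 0 0 3 0
0 1 3 2 0 2
2 1 2 0 0 1
gen 2: 2 1 3 1 3 2
3 1 1 2 0 3
0 3 1 1 0 1
1 1 1 0 3 0
0 1 3 2 0 2
2 1 2 0 0 1
gen 3: 2 1 3 1 3 2
3 2 1 2 0 3
1 0 2 1 0 1
1 2 1 0 3 0
0 1 3 2 0 2
2 1 2 0 0 1
gen 4: 2 1 3 1 3 2
3 2 1 2 0 3
1 1 2 1 0 1
1 2 1 0 3 0
0 1 3 2 0 2
2 1 2 0 0 1
gen 5: 2 1 3 1 3 2
3 2 1 2 0 3
1 2 2 1 0 1
1 2 1 0 3 0
0 1 3 2 0 2
2 1 2 0 0 1
gen 6: 2 1 3 1 3 2
3 2 1 2 0 3
1 3 2 1 0 1
1 2 1 0 3 0
0 1 3 2 0 2
2 1 2 0 0 1
gen 7: 2 1 3 1 3 2
3 3 1 2 0 3
2 0 3 1 0 1
1 3 1 0 3 0
0 1 3 2 0 2
2 1 2 0 0 1
gen 8: 2 1 3 1 3 2
3 3 1 2 0 3
2 1 3 1 0 1
1 3 1 0 3 0
0 1 3 2 0 2
2 1 2 0 0 1
gen 9: 2 1 3 1 3 2
3 3 1 2 0 3
2 2 3 1 0 1
1 3 1 0 3 0
0 1 3 2 0 2
2 1 2 0 0 1

55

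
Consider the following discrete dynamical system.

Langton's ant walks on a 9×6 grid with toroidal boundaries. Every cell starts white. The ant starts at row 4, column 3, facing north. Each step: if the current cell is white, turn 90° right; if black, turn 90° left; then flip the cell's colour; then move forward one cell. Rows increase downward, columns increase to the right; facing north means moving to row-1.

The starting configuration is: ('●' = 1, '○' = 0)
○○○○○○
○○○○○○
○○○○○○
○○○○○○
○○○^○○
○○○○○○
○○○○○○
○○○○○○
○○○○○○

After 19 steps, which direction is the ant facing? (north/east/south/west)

0) ○○○○○○
○○○○○○
○○○○○○
○○○○○○
○○○^○○
○○○○○○
○○○○○○
○○○○○○
○○○○○○
1) ○○○○○○
○○○○○○
○○○○○○
○○○○○○
○○○●>○
○○○○○○
○○○○○○
○○○○○○
○○○○○○
2) ○○○○○○
○○○○○○
○○○○○○
○○○○○○
○○○●●○
○○○○v○
○○○○○○
○○○○○○
○○○○○○
3) ○○○○○○
○○○○○○
○○○○○○
○○○○○○
○○○●●○
○○○<●○
○○○○○○
○○○○○○
○○○○○○
4) ○○○○○○
○○○○○○
○○○○○○
○○○○○○
○○○^●○
○○○●●○
○○○○○○
○○○○○○
○○○○○○
5) ○○○○○○
○○○○○○
○○○○○○
○○○○○○
○○<○●○
○○○●●○
○○○○○○
○○○○○○
○○○○○○
6) ○○○○○○
○○○○○○
○○○○○○
○○^○○○
○○●○●○
○○○●●○
○○○○○○
○○○○○○
○○○○○○
7) ○○○○○○
○○○○○○
○○○○○○
○○●>○○
○○●○●○
○○○●●○
○○○○○○
○○○○○○
○○○○○○
8) ○○○○○○
○○○○○○
○○○○○○
○○●●○○
○○●v●○
○○○●●○
○○○○○○
○○○○○○
○○○○○○
9) ○○○○○○
○○○○○○
○○○○○○
○○●●○○
○○<●●○
○○○●●○
○○○○○○
○○○○○○
○○○○○○
10) ○○○○○○
○○○○○○
○○○○○○
○○●●○○
○○○●●○
○○v●●○
○○○○○○
○○○○○○
○○○○○○
11) ○○○○○○
○○○○○○
○○○○○○
○○●●○○
○○○●●○
○<●●●○
○○○○○○
○○○○○○
○○○○○○
12) ○○○○○○
○○○○○○
○○○○○○
○○●●○○
○^○●●○
○●●●●○
○○○○○○
○○○○○○
○○○○○○
13) ○○○○○○
○○○○○○
○○○○○○
○○●●○○
○●>●●○
○●●●●○
○○○○○○
○○○○○○
○○○○○○
14) ○○○○○○
○○○○○○
○○○○○○
○○●●○○
○●●●●○
○●v●●○
○○○○○○
○○○○○○
○○○○○○
15) ○○○○○○
○○○○○○
○○○○○○
○○●●○○
○●●●●○
○●○>●○
○○○○○○
○○○○○○
○○○○○○
16) ○○○○○○
○○○○○○
○○○○○○
○○●●○○
○●●^●○
○●○○●○
○○○○○○
○○○○○○
○○○○○○
17) ○○○○○○
○○○○○○
○○○○○○
○○●●○○
○●<○●○
○●○○●○
○○○○○○
○○○○○○
○○○○○○
18) ○○○○○○
○○○○○○
○○○○○○
○○●●○○
○●○○●○
○●v○●○
○○○○○○
○○○○○○
○○○○○○
19) ○○○○○○
○○○○○○
○○○○○○
○○●●○○
○●○○●○
○<●○●○
○○○○○○
○○○○○○
○○○○○○

west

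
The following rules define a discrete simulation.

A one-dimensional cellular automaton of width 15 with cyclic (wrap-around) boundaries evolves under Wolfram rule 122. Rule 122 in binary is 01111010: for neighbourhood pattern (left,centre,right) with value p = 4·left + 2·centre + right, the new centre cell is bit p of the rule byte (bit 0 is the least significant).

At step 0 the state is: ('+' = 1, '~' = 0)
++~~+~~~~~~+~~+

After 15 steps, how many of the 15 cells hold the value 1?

t=0: ++~~+~~~~~~+~~+
t=1: ~+++~+~~~~+~+++
t=2: ++~++~+~~+~++~+
t=3: ~+++++~++~+++++
t=4: ++~~~++++++~~~+
t=5: ~++~++~~~~++~++
t=6: +++++++~~++++++
t=7: ~~~~~~++++~~~~~
t=8: ~~~~~++~~++~~~~
t=9: ~~~~++++++++~~~
t=10: ~~~++~~~~~~++~~
t=11: ~~++++~~~~++++~
t=12: ~++~~++~~++~~++
t=13: +++++++++++++++
t=14: ~~~~~~~~~~~~~~~
t=15: ~~~~~~~~~~~~~~~

0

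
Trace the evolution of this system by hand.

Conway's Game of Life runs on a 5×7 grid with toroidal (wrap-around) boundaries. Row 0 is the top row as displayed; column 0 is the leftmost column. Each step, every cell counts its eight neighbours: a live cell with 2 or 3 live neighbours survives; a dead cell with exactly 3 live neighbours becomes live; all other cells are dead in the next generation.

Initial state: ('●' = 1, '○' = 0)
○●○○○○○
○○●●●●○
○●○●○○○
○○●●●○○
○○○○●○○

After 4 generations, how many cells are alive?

6

t=0: ○●○○○○○
○○●●●●○
○●○●○○○
○○●●●○○
○○○○●○○
t=1: ○○●○○●○
○●○●●○○
○●○○○●○
○○●○●○○
○○●○●○○
t=2: ○●●○○●○
○●○●●●○
○●○○○●○
○●●○●●○
○●●○●●○
t=3: ●○○○○○●
●●○●○●●
●●○○○○●
●○○○○○●
●○○○○○●
t=4: ○○○○○○○
○○●○○●○
○○●○○○○
○○○○○●○
○●○○○●○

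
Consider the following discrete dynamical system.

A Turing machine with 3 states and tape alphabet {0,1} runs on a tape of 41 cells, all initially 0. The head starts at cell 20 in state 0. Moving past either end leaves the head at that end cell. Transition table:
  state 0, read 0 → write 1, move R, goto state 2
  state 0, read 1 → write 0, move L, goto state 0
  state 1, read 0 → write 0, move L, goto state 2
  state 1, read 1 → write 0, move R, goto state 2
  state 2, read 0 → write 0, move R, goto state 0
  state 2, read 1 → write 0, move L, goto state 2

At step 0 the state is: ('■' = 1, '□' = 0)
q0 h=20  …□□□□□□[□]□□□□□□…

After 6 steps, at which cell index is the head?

0) q0 h=20  …□□□□□□[□]□□□□□□…
1) q2 h=21  …□□□□□■[□]□□□□□□…
2) q0 h=22  …□□□□■□[□]□□□□□□…
3) q2 h=23  …□□□■□■[□]□□□□□□…
4) q0 h=24  …□□■□■□[□]□□□□□□…
5) q2 h=25  …□■□■□■[□]□□□□□□…
6) q0 h=26  …■□■□■□[□]□□□□□□…

26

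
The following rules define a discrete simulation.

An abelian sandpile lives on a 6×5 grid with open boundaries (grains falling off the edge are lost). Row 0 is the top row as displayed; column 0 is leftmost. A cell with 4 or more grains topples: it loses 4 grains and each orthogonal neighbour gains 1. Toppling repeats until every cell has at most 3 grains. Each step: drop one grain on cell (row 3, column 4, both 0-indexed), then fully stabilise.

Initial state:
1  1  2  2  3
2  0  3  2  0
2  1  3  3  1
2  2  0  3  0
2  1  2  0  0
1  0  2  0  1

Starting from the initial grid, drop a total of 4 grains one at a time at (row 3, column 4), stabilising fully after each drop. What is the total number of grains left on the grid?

45

k=0  1  1  2  2  3
2  0  3  2  0
2  1  3  3  1
2  2  0  3  0
2  1  2  0  0
1  0  2  0  1
k=1  1  1  2  2  3
2  0  3  2  0
2  1  3  3  1
2  2  0  3  1
2  1  2  0  0
1  0  2  0  1
k=2  1  1  2  2  3
2  0  3  2  0
2  1  3  3  1
2  2  0  3  2
2  1  2  0  0
1  0  2  0  1
k=3  1  1  2  2  3
2  0  3  2  0
2  1  3  3  1
2  2  0  3  3
2  1  2  0  0
1  0  2  0  1
k=4  1  1  3  3  3
2  1  1  0  1
2  2  1  2  3
2  2  2  1  1
2  1  2  1  1
1  0  2  0  1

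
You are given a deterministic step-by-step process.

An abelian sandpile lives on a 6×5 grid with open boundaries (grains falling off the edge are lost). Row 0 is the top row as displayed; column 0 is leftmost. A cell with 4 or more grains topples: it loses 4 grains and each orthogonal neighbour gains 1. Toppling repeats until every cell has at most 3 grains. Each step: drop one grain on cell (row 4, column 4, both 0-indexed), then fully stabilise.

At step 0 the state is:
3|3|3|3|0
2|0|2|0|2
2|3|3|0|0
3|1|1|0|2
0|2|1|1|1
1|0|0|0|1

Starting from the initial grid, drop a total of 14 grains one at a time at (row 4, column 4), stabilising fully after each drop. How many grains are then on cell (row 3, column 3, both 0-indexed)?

2

k=0  3|3|3|3|0
2|0|2|0|2
2|3|3|0|0
3|1|1|0|2
0|2|1|1|1
1|0|0|0|1
k=1  3|3|3|3|0
2|0|2|0|2
2|3|3|0|0
3|1|1|0|2
0|2|1|1|2
1|0|0|0|1
k=2  3|3|3|3|0
2|0|2|0|2
2|3|3|0|0
3|1|1|0|2
0|2|1|1|3
1|0|0|0|1
k=3  3|3|3|3|0
2|0|2|0|2
2|3|3|0|0
3|1|1|0|3
0|2|1|2|0
1|0|0|0|2
k=4  3|3|3|3|0
2|0|2|0|2
2|3|3|0|0
3|1|1|0|3
0|2|1|2|1
1|0|0|0|2
k=5  3|3|3|3|0
2|0|2|0|2
2|3|3|0|0
3|1|1|0|3
0|2|1|2|2
1|0|0|0|2
k=6  3|3|3|3|0
2|0|2|0|2
2|3|3|0|0
3|1|1|0|3
0|2|1|2|3
1|0|0|0|2
k=7  3|3|3|3|0
2|0|2|0|2
2|3|3|0|1
3|1|1|1|0
0|2|1|3|1
1|0|0|0|3
k=8  3|3|3|3|0
2|0|2|0|2
2|3|3|0|1
3|1|1|1|0
0|2|1|3|2
1|0|0|0|3
k=9  3|3|3|3|0
2|0|2|0|2
2|3|3|0|1
3|1|1|1|0
0|2|1|3|3
1|0|0|0|3
k=10  3|3|3|3|0
2|0|2|0|2
2|3|3|0|1
3|1|1|2|1
0|2|2|0|2
1|0|0|2|0
k=11  3|3|3|3|0
2|0|2|0|2
2|3|3|0|1
3|1|1|2|1
0|2|2|0|3
1|0|0|2|0
k=12  3|3|3|3|0
2|0|2|0|2
2|3|3|0|1
3|1|1|2|2
0|2|2|1|0
1|0|0|2|1
k=13  3|3|3|3|0
2|0|2|0|2
2|3|3|0|1
3|1|1|2|2
0|2|2|1|1
1|0|0|2|1
k=14  3|3|3|3|0
2|0|2|0|2
2|3|3|0|1
3|1|1|2|2
0|2|2|1|2
1|0|0|2|1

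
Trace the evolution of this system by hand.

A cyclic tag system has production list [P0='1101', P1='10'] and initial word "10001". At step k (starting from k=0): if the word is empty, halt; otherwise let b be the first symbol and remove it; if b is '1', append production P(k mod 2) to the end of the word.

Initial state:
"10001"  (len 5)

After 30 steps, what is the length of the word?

t=0: "10001"  (len 5)
t=1: "00011101"  (len 8)
t=2: "0011101"  (len 7)
t=3: "011101"  (len 6)
t=4: "11101"  (len 5)
t=5: "11011101"  (len 8)
t=6: "101110110"  (len 9)
t=7: "011101101101"  (len 12)
t=8: "11101101101"  (len 11)
t=9: "11011011011101"  (len 14)
t=10: "101101101110110"  (len 15)
t=11: "011011011101101101"  (len 18)
t=12: "11011011101101101"  (len 17)
t=13: "10110111011011011101"  (len 20)
t=14: "011011101101101110110"  (len 21)
t=15: "11011101101101110110"  (len 20)
t=16: "101110110110111011010"  (len 21)
t=17: "011101101101110110101101"  (len 24)
t=18: "11101101101110110101101"  (len 23)
t=19: "11011011011101101011011101"  (len 26)
t=20: "101101101110110101101110110"  (len 27)
t=21: "011011011101101011011101101101"  (len 30)
t=22: "11011011101101011011101101101"  (len 29)
t=23: "10110111011010110111011011011101"  (len 32)
t=24: "011011101101011011101101101110110"  (len 33)
t=25: "11011101101011011101101101110110"  (len 32)
t=26: "101110110101101110110110111011010"  (len 33)
t=27: "011101101011011101101101110110101101"  (len 36)
t=28: "11101101011011101101101110110101101"  (len 35)
t=29: "11011010110111011011011101101011011101"  (len 38)
t=30: "101101011011101101101110110101101110110"  (len 39)

39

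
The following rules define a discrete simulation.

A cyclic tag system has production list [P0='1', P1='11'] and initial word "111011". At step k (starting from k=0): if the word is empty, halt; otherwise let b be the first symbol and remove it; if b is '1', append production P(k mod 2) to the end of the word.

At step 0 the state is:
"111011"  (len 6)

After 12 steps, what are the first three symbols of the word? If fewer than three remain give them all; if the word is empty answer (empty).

t=0: "111011"  (len 6)
t=1: "110111"  (len 6)
t=2: "1011111"  (len 7)
t=3: "0111111"  (len 7)
t=4: "111111"  (len 6)
t=5: "111111"  (len 6)
t=6: "1111111"  (len 7)
t=7: "1111111"  (len 7)
t=8: "11111111"  (len 8)
t=9: "11111111"  (len 8)
t=10: "111111111"  (len 9)
t=11: "111111111"  (len 9)
t=12: "1111111111"  (len 10)

111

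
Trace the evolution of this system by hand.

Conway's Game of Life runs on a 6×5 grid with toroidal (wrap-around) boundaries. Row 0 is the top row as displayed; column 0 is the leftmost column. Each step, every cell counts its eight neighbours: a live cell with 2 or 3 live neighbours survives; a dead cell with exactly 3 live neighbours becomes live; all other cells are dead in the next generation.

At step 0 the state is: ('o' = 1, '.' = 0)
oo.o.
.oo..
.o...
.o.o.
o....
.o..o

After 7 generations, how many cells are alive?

2

t=0: oo.o.
.oo..
.o...
.o.o.
o....
.o..o
t=1: ...oo
.....
oo...
ooo..
ooo.o
.oo.o
t=2: o.ooo
o...o
o.o..
...o.
....o
.....
t=3: oo.o.
..o..
oo.o.
...oo
.....
o....
t=4: ooo.o
...o.
oo.o.
o.ooo
....o
oo..o
t=5: ..o..
...o.
oo...
..o..
..o..
..o..
t=6: ..oo.
.oo..
.oo..
..o..
.ooo.
.ooo.
t=7: .....
.....
...o.
.....
.....
....o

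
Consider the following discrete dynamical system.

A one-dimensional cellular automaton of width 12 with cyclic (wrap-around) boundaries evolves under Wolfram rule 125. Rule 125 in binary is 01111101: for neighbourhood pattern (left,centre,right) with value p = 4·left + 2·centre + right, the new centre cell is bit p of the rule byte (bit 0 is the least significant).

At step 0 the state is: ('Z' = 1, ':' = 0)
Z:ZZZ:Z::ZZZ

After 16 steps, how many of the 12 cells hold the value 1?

gen 0: Z:ZZZ:Z::ZZZ
gen 1: ZZZ:ZZZZ:Z::
gen 2: Z:ZZZ::ZZZZ:
gen 3: ZZZ:ZZ:Z::ZZ
gen 4: ::ZZZZZZZ:Z:
gen 5: Z:Z:::::ZZZZ
gen 6: ZZZZZZZ:Z:::
gen 7: Z:::::ZZZZZ:
gen 8: ZZZZZ:Z:::ZZ
gen 9: ::::ZZZZZ:Z:
gen 10: ZZZ:Z:::ZZZZ
gen 11: ::ZZZZZ:Z:::
gen 12: Z:Z:::ZZZZZZ
gen 13: ZZZZZ:Z:::::
gen 14: Z:::ZZZZZZZ:
gen 15: ZZZ:Z:::::ZZ
gen 16: ::ZZZZZZZ:Z:

8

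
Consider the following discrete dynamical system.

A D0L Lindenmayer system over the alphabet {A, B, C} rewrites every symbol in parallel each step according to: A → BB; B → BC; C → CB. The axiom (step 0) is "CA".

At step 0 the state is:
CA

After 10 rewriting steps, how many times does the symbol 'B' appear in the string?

0) CA
1) CBBB
2) CBBCBCBC
3) CBBCBCCBBCCBBCCB
4) CBBCBCCBBCCBCBBCBCCBCBBCBCCBCBBC
5) CBBCBCCBBCCBCBBCBCCBCBBCCBBCBCCBBCCBCBBCCBBCBCCBBCCBCBBCCBBCBCCB
6) CBBCBCCBBCCBCBBCBCCBCBBCCBBCBCCBBCCBCBBCCBBCBCCBCBBCBCCBBC…BCCBBCBCCBCBBCBCCBBCCBCBBCBCCBCBBCCBBCBCCBCBBCBCCBBCCBCBBC  (len 128)
7) CBBCBCCBBCCBCBBCBCCBCBBCCBBCBCCBBCCBCBBCCBBCBCCBCBBCBCCBBC…BCCBBCBCCBCBBCBCCBBCCBCBBCCBBCBCCBBCCBCBBCBCCBCBBCCBBCBCCB  (len 256)
8) CBBCBCCBBCCBCBBCBCCBCBBCCBBCBCCBBCCBCBBCCBBCBCCBCBBCBCCBBC…CBBCCBCBBCBCCBCBBCCBBCBCCBBCCBCBBCCBBCBCCBCBBCBCCBBCCBCBBC  (len 512)
9) CBBCBCCBBCCBCBBCBCCBCBBCCBBCBCCBBCCBCBBCCBBCBCCBCBBCBCCBBC…BCCBBCBCCBCBBCBCCBBCCBCBBCCBBCBCCBBCCBCBBCBCCBCBBCCBBCBCCB  (len 1024)
10) CBBCBCCBBCCBCBBCBCCBCBBCCBBCBCCBBCCBCBBCCBBCBCCBCBBCBCCBBC…CBBCCBCBBCBCCBCBBCCBBCBCCBBCCBCBBCCBBCBCCBCBBCBCCBBCCBCBBC  (len 2048)

1024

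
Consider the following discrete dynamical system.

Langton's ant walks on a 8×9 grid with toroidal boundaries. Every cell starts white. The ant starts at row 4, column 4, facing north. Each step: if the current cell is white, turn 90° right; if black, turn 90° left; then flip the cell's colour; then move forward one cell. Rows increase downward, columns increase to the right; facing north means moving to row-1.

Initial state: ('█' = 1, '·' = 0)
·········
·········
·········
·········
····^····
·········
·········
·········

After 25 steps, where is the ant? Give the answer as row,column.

step 0: ·········
·········
·········
·········
····^····
·········
·········
·········
step 1: ·········
·········
·········
·········
····█>···
·········
·········
·········
step 2: ·········
·········
·········
·········
····██···
·····v···
·········
·········
step 3: ·········
·········
·········
·········
····██···
····<█···
·········
·········
step 4: ·········
·········
·········
·········
····^█···
····██···
·········
·········
step 5: ·········
·········
·········
·········
···<·█···
····██···
·········
·········
step 6: ·········
·········
·········
···^·····
···█·█···
····██···
·········
·········
step 7: ·········
·········
·········
···█>····
···█·█···
····██···
·········
·········
step 8: ·········
·········
·········
···██····
···█v█···
····██···
·········
·········
step 9: ·········
·········
·········
···██····
···<██···
····██···
·········
·········
step 10: ·········
·········
·········
···██····
····██···
···v██···
·········
·········
step 11: ·········
·········
·········
···██····
····██···
··<███···
·········
·········
step 12: ·········
·········
·········
···██····
··^·██···
··████···
·········
·········
step 13: ·········
·········
·········
···██····
··█>██···
··████···
·········
·········
step 14: ·········
·········
·········
···██····
··████···
··█v██···
·········
·········
step 15: ·········
·········
·········
···██····
··████···
··█·>█···
·········
·········
step 16: ·········
·········
·········
···██····
··██^█···
··█··█···
·········
·········
step 17: ·········
·········
·········
···██····
··█<·█···
··█··█···
·········
·········
step 18: ·········
·········
·········
···██····
··█··█···
··█v·█···
·········
·········
step 19: ·········
·········
·········
···██····
··█··█···
··<█·█···
·········
·········
step 20: ·········
·········
·········
···██····
··█··█···
···█·█···
··v······
·········
step 21: ·········
·········
·········
···██····
··█··█···
···█·█···
·<█······
·········
step 22: ·········
·········
·········
···██····
··█··█···
·^·█·█···
·██······
·········
step 23: ·········
·········
·········
···██····
··█··█···
·█>█·█···
·██······
·········
step 24: ·········
·········
·········
···██····
··█··█···
·███·█···
·█v······
·········
step 25: ·········
·········
·········
···██····
··█··█···
·███·█···
·█·>·····
·········

6,3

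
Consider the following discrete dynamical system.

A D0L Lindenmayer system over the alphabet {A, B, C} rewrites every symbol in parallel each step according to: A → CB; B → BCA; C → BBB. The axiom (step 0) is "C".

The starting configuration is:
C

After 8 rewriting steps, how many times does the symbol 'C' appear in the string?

1116

step 0: C
step 1: BBB
step 2: BCABCABCA
step 3: BCABBBCBBCABBBCBBCABBBCB
step 4: BCABBBCBBCABCABCABBBBCABCABBBCBBCABCABCABBBBCABCABBBCBBCABCABCABBBBCA
step 5: BCABBBCBBCABCABCABBBBCABCABBBCBBCABBBCBBCABBBCBBCABCABCABC…CBBCABCABCABBBBCABCABBBCBBCABBBCBBCABBBCBBCABCABCABCABBBCB  (len 192)
step 6: BCABBBCBBCABCABCABBBBCABCABBBCBBCABBBCBBCABBBCBBCABCABCABC…CABCABBBBCABCABBBCBBCABBBCBBCABBBCBBCABBBCBBCABCABCABBBBCA  (len 540)
step 7: BCABBBCBBCABCABCABBBBCABCABBBCBBCABBBCBBCABBBCBBCABCABCABC…CBBCABCABCABBBBCABCABBBCBBCABBBCBBCABBBCBBCABCABCABCABBBCB  (len 1515)
step 8: BCABBBCBBCABCABCABBBBCABCABBBCBBCABBBCBBCABBBCBBCABCABCABC…CABCABBBBCABCABBBCBBCABBBCBBCABBBCBBCABBBCBBCABCABCABBBBCA  (len 4251)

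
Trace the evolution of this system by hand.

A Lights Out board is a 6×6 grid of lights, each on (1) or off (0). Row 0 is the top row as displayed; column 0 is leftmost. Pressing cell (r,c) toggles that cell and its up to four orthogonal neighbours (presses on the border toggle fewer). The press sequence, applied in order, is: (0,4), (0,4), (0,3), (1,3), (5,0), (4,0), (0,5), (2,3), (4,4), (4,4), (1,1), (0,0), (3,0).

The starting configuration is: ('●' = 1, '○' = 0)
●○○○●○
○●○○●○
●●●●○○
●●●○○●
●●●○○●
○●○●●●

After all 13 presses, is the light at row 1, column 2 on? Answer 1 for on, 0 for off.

0

0) ●○○○●○
○●○○●○
●●●●○○
●●●○○●
●●●○○●
○●○●●●
1) ●○○●○●
○●○○○○
●●●●○○
●●●○○●
●●●○○●
○●○●●●
2) ●○○○●○
○●○○●○
●●●●○○
●●●○○●
●●●○○●
○●○●●●
3) ●○●●○○
○●○●●○
●●●●○○
●●●○○●
●●●○○●
○●○●●●
4) ●○●○○○
○●●○○○
●●●○○○
●●●○○●
●●●○○●
○●○●●●
5) ●○●○○○
○●●○○○
●●●○○○
●●●○○●
○●●○○●
●○○●●●
6) ●○●○○○
○●●○○○
●●●○○○
○●●○○●
●○●○○●
○○○●●●
7) ●○●○●●
○●●○○●
●●●○○○
○●●○○●
●○●○○●
○○○●●●
8) ●○●○●●
○●●●○●
●●○●●○
○●●●○●
●○●○○●
○○○●●●
9) ●○●○●●
○●●●○●
●●○●●○
○●●●●●
●○●●●○
○○○●○●
10) ●○●○●●
○●●●○●
●●○●●○
○●●●○●
●○●○○●
○○○●●●
11) ●●●○●●
●○○●○●
●○○●●○
○●●●○●
●○●○○●
○○○●●●
12) ○○●○●●
○○○●○●
●○○●●○
○●●●○●
●○●○○●
○○○●●●
13) ○○●○●●
○○○●○●
○○○●●○
●○●●○●
○○●○○●
○○○●●●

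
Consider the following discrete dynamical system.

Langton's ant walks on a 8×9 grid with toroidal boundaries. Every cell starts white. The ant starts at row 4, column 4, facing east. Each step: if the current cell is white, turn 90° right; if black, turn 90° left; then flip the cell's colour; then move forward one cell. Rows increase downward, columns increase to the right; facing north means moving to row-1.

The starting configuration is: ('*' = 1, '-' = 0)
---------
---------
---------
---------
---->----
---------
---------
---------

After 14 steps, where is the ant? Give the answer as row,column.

3,3

k=0  ---------
---------
---------
---------
---->----
---------
---------
---------
k=1  ---------
---------
---------
---------
----*----
----v----
---------
---------
k=2  ---------
---------
---------
---------
----*----
---<*----
---------
---------
k=3  ---------
---------
---------
---------
---^*----
---**----
---------
---------
k=4  ---------
---------
---------
---------
---*>----
---**----
---------
---------
k=5  ---------
---------
---------
----^----
---*-----
---**----
---------
---------
k=6  ---------
---------
---------
----*>---
---*-----
---**----
---------
---------
k=7  ---------
---------
---------
----**---
---*-v---
---**----
---------
---------
k=8  ---------
---------
---------
----**---
---*<*---
---**----
---------
---------
k=9  ---------
---------
---------
----^*---
---***---
---**----
---------
---------
k=10  ---------
---------
---------
---<-*---
---***---
---**----
---------
---------
k=11  ---------
---------
---^-----
---*-*---
---***---
---**----
---------
---------
k=12  ---------
---------
---*>----
---*-*---
---***---
---**----
---------
---------
k=13  ---------
---------
---**----
---*v*---
---***---
---**----
---------
---------
k=14  ---------
---------
---**----
---<**---
---***---
---**----
---------
---------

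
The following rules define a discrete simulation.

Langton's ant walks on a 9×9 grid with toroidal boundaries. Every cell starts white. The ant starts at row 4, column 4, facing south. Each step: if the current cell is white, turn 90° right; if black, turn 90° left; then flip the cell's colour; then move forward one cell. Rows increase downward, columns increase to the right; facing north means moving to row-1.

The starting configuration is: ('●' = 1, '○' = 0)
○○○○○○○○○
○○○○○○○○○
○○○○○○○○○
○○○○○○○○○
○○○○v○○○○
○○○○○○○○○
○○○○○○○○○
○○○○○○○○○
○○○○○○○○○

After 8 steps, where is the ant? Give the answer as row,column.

4,4

[0] ○○○○○○○○○
○○○○○○○○○
○○○○○○○○○
○○○○○○○○○
○○○○v○○○○
○○○○○○○○○
○○○○○○○○○
○○○○○○○○○
○○○○○○○○○
[1] ○○○○○○○○○
○○○○○○○○○
○○○○○○○○○
○○○○○○○○○
○○○<●○○○○
○○○○○○○○○
○○○○○○○○○
○○○○○○○○○
○○○○○○○○○
[2] ○○○○○○○○○
○○○○○○○○○
○○○○○○○○○
○○○^○○○○○
○○○●●○○○○
○○○○○○○○○
○○○○○○○○○
○○○○○○○○○
○○○○○○○○○
[3] ○○○○○○○○○
○○○○○○○○○
○○○○○○○○○
○○○●>○○○○
○○○●●○○○○
○○○○○○○○○
○○○○○○○○○
○○○○○○○○○
○○○○○○○○○
[4] ○○○○○○○○○
○○○○○○○○○
○○○○○○○○○
○○○●●○○○○
○○○●v○○○○
○○○○○○○○○
○○○○○○○○○
○○○○○○○○○
○○○○○○○○○
[5] ○○○○○○○○○
○○○○○○○○○
○○○○○○○○○
○○○●●○○○○
○○○●○>○○○
○○○○○○○○○
○○○○○○○○○
○○○○○○○○○
○○○○○○○○○
[6] ○○○○○○○○○
○○○○○○○○○
○○○○○○○○○
○○○●●○○○○
○○○●○●○○○
○○○○○v○○○
○○○○○○○○○
○○○○○○○○○
○○○○○○○○○
[7] ○○○○○○○○○
○○○○○○○○○
○○○○○○○○○
○○○●●○○○○
○○○●○●○○○
○○○○<●○○○
○○○○○○○○○
○○○○○○○○○
○○○○○○○○○
[8] ○○○○○○○○○
○○○○○○○○○
○○○○○○○○○
○○○●●○○○○
○○○●^●○○○
○○○○●●○○○
○○○○○○○○○
○○○○○○○○○
○○○○○○○○○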